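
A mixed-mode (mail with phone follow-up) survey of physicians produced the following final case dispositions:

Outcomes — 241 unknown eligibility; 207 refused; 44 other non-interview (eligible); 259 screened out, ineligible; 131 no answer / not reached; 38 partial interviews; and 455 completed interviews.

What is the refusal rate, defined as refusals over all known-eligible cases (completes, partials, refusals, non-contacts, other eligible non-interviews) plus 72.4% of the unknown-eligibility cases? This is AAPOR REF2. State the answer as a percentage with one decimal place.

Top → 207
Eligible (known) → 455 + 38 + 207 + 131 + 44 = 875
e × U → 0.7240 × 241 = 174.48
Denominator → 875 + 174.48 = 1049.48
REF2 = 207 / 1049.48 = 0.1972

19.7%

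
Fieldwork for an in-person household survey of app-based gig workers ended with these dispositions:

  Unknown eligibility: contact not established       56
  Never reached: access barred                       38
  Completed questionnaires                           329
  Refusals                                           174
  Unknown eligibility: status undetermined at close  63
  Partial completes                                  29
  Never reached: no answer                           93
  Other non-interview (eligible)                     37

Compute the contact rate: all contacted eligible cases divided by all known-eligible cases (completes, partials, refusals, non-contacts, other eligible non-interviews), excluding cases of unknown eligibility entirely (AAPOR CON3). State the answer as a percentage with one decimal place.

No contact after all attempts = 93 + 38 = 131
Unknown eligibility = 56 + 63 = 119
Num: 329 + 29 + 174 + 37 = 569
Denom: 329 + 29 + 174 + 131 + 37 = 700
CON3 = 569 / 700 = 0.8129

81.3%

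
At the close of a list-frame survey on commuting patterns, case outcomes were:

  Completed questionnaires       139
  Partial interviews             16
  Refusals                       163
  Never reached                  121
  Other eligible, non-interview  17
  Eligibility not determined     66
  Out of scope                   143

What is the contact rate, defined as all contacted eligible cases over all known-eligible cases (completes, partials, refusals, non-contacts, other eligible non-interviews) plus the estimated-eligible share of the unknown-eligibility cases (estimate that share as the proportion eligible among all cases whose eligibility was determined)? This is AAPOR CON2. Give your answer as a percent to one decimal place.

66.2%

Numerator = 139 + 16 + 163 + 17 = 335
Determined eligible = 139 + 16 + 163 + 121 + 17 = 456
e = 456 / (456 + 143) = 456 / 599 = 0.7613
e × U = 0.7613 × 66 = 50.25
Base = 456 + 50.25 = 506.25
CON2 = 335 / 506.25 = 0.6617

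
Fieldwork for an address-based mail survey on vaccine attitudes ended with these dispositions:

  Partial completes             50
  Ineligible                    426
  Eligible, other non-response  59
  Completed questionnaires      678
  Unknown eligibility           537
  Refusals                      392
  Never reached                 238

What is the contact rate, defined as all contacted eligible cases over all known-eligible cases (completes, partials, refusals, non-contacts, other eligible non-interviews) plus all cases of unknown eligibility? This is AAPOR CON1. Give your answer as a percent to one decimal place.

Top → 678 + 50 + 392 + 59 = 1179
Denom → 678 + 50 + 392 + 238 + 59 + 537 = 1954
CON1 = 1179 / 1954 = 0.6034

60.3%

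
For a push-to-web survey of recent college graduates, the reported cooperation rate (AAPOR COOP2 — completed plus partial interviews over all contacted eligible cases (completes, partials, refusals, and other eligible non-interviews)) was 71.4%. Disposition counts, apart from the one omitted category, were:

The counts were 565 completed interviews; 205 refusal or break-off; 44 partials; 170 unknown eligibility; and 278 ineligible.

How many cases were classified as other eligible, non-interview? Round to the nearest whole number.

Numerator = 565 + 44 = 609
COOP2 = 609 / D = 0.714
D = 609 / 0.714 = 852.9
Remaining denominator categories sum to 814
other eligible, non-interview = 852.9 − 814 ≈ 39

39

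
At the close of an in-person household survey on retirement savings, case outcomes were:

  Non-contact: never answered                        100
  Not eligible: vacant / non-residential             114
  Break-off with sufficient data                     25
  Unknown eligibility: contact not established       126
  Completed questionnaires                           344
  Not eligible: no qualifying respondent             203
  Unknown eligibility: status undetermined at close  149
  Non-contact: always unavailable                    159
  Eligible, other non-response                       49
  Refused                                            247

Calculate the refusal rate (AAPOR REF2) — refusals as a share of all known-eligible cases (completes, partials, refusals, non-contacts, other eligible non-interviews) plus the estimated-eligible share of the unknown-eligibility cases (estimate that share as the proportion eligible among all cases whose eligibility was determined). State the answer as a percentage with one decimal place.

21.9%

No contact after all attempts = 100 + 159 = 259
Unknown eligibility = 126 + 149 = 275
Not eligible = 203 + 114 = 317
Top: 247
Determined eligible: 344 + 25 + 247 + 259 + 49 = 924
e = 924 / (924 + 317) = 924 / 1241 = 0.7446
Eligible share of unknowns: 0.7446 × 275 = 204.77
Base: 924 + 204.77 = 1128.77
REF2 = 247 / 1128.77 = 0.2188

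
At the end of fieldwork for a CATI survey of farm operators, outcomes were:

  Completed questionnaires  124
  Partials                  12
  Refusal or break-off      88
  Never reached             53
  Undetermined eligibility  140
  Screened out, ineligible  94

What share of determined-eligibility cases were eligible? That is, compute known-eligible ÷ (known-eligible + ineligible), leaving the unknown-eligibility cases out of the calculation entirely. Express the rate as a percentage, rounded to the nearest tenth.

Determined eligible → 124 + 12 + 88 + 53 = 277
e = 277 / (277 + 94) = 277 / 371 = 0.7466

74.7%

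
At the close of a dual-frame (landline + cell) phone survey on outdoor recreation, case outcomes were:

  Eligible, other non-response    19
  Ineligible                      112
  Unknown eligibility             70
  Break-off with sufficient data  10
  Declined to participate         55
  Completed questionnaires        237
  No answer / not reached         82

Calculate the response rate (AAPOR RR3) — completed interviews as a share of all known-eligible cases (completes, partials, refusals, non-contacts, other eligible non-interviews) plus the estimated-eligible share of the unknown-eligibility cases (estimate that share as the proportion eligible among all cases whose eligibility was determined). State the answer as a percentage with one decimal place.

51.8%

Numerator: 237
Eligible (known): 237 + 10 + 55 + 82 + 19 = 403
e = 403 / (403 + 112) = 403 / 515 = 0.7825
e × U: 0.7825 × 70 = 54.77
Denominator: 403 + 54.77 = 457.77
RR3 = 237 / 457.77 = 0.5177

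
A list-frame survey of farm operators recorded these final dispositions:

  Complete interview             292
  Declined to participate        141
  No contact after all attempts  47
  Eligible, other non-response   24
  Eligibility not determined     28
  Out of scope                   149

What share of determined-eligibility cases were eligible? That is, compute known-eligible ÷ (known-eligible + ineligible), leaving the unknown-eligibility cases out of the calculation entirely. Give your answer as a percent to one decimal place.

Determined eligible: 292 + 141 + 47 + 24 = 504
e = 504 / (504 + 149) = 504 / 653 = 0.7718

77.2%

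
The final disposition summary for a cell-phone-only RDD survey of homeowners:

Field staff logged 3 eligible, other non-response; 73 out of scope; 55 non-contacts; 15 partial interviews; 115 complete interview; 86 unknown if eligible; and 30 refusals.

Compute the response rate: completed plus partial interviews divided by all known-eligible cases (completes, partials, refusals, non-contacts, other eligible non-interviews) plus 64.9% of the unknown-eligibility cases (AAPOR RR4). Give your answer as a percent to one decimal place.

Top → 115 + 15 = 130
Eligible (known) → 115 + 15 + 30 + 55 + 3 = 218
Estimated eligible among unknowns → 0.6490 × 86 = 55.81
Denominator → 218 + 55.81 = 273.81
RR4 = 130 / 273.81 = 0.4748

47.5%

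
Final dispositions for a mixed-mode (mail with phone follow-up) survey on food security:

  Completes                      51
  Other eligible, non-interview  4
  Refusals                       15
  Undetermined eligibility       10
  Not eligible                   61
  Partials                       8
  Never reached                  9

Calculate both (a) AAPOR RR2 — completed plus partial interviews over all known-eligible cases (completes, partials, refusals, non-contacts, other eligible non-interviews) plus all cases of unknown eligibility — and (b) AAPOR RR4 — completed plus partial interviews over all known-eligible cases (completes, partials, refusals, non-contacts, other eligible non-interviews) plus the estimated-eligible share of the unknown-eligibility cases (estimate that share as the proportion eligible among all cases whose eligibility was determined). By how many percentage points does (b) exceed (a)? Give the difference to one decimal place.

Numerator → 51 + 8 = 59
Base → 51 + 8 + 15 + 9 + 4 + 10 = 97
RR2 = 59 / 97 = 0.6082
Determined eligible → 51 + 8 + 15 + 9 + 4 = 87
e = 87 / (87 + 61) = 87 / 148 = 0.5878
Eligible share of unknowns → 0.5878 × 10 = 5.88
Base → 87 + 5.88 = 92.88
RR4 = 59 / 92.88 = 0.6352
Difference = 63.52 − 60.82 = 2.70 percentage points

2.7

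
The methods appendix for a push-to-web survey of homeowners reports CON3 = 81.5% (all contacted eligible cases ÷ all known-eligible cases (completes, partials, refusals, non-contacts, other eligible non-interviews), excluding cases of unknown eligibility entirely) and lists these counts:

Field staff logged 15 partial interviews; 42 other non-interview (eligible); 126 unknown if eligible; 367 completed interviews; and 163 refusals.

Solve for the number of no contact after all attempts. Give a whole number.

133

Numerator: 367 + 15 + 163 + 42 = 587
CON3 = 587 / D = 0.815
D = 587 / 0.815 = 720.2
Remaining denominator categories sum to 587
no contact after all attempts = 720.2 − 587 ≈ 133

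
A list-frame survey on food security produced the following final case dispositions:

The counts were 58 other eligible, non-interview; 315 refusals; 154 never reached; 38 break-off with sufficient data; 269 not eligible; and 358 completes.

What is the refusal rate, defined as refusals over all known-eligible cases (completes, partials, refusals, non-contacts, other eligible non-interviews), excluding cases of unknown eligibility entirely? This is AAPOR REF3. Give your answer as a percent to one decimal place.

Num: 315
Base: 358 + 38 + 315 + 154 + 58 = 923
REF3 = 315 / 923 = 0.3413

34.1%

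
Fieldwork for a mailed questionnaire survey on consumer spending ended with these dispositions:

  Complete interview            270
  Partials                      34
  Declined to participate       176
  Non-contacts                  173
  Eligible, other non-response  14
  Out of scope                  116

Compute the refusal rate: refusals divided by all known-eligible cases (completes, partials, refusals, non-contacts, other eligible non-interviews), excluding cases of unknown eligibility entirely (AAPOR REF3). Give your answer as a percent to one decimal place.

Num: 176
Denom: 270 + 34 + 176 + 173 + 14 = 667
REF3 = 176 / 667 = 0.2639

26.4%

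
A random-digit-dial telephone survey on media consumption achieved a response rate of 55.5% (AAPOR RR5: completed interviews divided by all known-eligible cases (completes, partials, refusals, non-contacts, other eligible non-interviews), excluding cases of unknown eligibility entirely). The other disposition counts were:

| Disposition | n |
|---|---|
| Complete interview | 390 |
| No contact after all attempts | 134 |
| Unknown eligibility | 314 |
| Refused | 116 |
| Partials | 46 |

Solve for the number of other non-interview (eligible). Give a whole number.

17

RR5 = 390 / D = 0.555
D = 390 / 0.555 = 702.7
Other denominator terms total 686
other non-interview (eligible) = 702.7 − 686 ≈ 17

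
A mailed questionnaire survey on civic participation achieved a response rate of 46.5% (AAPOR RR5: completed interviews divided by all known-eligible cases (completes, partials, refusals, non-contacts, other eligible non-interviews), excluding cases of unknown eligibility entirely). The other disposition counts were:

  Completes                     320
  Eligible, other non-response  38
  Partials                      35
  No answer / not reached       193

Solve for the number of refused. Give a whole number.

RR5 = 320 / D = 0.465
D = 320 / 0.465 = 688.2
Other denominator terms total 586
refused = 688.2 − 586 ≈ 102

102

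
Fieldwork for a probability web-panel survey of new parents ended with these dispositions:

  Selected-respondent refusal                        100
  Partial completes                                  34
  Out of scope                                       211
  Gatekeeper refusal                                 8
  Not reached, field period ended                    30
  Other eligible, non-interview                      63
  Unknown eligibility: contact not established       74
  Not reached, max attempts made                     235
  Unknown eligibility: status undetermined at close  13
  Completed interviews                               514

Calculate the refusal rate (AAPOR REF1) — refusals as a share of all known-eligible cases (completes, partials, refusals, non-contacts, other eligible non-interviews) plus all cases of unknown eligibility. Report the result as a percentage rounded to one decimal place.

Refusal or break-off = 8 + 100 = 108
Non-contacts = 30 + 235 = 265
Eligibility not determined = 74 + 13 = 87
Num: 108
Denominator: 514 + 34 + 108 + 265 + 63 + 87 = 1071
REF1 = 108 / 1071 = 0.1008

10.1%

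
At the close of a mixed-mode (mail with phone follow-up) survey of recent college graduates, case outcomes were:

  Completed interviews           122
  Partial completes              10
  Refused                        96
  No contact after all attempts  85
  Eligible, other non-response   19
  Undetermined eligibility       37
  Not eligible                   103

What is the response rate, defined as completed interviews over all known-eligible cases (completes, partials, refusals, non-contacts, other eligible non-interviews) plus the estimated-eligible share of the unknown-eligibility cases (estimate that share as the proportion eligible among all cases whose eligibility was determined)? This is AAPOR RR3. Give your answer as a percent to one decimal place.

33.9%

Numerator → 122
Eligible (known) → 122 + 10 + 96 + 85 + 19 = 332
e = 332 / (332 + 103) = 332 / 435 = 0.7632
Eligible share of unknowns → 0.7632 × 37 = 28.24
Denom → 332 + 28.24 = 360.24
RR3 = 122 / 360.24 = 0.3387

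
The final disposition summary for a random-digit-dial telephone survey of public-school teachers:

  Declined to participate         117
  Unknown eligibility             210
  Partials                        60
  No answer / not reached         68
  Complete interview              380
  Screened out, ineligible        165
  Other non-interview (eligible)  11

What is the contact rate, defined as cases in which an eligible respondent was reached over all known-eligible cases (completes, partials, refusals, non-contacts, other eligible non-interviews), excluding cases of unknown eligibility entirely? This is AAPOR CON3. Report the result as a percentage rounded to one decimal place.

Top: 380 + 60 + 117 + 11 = 568
Denom: 380 + 60 + 117 + 68 + 11 = 636
CON3 = 568 / 636 = 0.8931

89.3%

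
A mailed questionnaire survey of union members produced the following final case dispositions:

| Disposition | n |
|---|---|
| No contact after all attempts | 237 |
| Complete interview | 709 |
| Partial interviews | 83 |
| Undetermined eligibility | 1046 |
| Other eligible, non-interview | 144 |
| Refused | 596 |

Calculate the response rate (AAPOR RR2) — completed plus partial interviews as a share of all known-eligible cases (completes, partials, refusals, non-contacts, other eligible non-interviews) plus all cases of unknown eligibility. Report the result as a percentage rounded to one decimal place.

Numerator → 709 + 83 = 792
Denom → 709 + 83 + 596 + 237 + 144 + 1046 = 2815
RR2 = 792 / 2815 = 0.2813

28.1%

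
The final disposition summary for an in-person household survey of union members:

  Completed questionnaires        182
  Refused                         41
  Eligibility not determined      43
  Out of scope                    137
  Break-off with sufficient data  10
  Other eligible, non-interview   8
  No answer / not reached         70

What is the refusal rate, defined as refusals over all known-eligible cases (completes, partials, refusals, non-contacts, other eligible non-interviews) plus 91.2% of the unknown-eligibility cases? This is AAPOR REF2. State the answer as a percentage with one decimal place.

Num: 41
Eligible (known): 182 + 10 + 41 + 70 + 8 = 311
Estimated eligible among unknowns: 0.9120 × 43 = 39.22
Base: 311 + 39.22 = 350.22
REF2 = 41 / 350.22 = 0.1171

11.7%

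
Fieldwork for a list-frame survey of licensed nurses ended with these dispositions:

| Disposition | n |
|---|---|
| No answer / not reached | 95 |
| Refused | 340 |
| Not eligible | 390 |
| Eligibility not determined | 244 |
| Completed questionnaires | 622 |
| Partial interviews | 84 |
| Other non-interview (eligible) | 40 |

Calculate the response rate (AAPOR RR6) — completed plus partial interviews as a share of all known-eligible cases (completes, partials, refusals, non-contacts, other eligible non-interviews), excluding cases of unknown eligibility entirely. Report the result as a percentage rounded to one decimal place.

59.8%

Numerator → 622 + 84 = 706
Base → 622 + 84 + 340 + 95 + 40 = 1181
RR6 = 706 / 1181 = 0.5978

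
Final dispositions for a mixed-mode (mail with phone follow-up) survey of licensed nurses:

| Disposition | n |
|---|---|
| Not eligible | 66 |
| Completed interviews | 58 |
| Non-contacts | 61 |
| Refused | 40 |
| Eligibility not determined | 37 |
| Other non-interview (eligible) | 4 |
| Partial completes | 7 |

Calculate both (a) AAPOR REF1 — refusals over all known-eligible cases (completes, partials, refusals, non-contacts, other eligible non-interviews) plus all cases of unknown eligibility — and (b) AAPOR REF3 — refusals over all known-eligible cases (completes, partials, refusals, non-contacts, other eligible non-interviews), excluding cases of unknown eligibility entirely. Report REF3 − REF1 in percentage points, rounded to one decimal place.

Num: 40
Denom: 58 + 7 + 40 + 61 + 4 + 37 = 207
REF1 = 40 / 207 = 0.1932
Denom: 58 + 7 + 40 + 61 + 4 = 170
REF3 = 40 / 170 = 0.2353
Difference = 23.53 − 19.32 = 4.21 percentage points

4.2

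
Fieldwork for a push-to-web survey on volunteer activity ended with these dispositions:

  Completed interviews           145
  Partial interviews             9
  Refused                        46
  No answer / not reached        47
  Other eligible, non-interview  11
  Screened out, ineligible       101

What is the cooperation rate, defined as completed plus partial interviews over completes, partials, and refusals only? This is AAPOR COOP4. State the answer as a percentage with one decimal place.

Top: 145 + 9 = 154
Base: 145 + 9 + 46 = 200
COOP4 = 154 / 200 = 0.7700

77.0%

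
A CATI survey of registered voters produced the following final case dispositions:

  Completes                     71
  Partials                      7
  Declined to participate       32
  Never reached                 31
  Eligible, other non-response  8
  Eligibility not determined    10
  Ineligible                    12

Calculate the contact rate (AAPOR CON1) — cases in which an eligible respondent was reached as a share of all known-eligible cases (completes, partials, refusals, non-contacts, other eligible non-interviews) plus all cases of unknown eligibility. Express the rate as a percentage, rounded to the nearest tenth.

Top: 71 + 7 + 32 + 8 = 118
Denom: 71 + 7 + 32 + 31 + 8 + 10 = 159
CON1 = 118 / 159 = 0.7421

74.2%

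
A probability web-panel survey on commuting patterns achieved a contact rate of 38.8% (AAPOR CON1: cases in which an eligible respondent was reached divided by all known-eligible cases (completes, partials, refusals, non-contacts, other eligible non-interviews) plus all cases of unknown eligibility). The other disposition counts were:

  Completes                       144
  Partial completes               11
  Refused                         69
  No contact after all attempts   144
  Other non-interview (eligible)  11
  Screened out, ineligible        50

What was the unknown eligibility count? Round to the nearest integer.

Numerator → 144 + 11 + 69 + 11 = 235
CON1 = 235 / D = 0.388
D = 235 / 0.388 = 605.7
Other denominator terms total 379
unknown eligibility = 605.7 − 379 ≈ 227

227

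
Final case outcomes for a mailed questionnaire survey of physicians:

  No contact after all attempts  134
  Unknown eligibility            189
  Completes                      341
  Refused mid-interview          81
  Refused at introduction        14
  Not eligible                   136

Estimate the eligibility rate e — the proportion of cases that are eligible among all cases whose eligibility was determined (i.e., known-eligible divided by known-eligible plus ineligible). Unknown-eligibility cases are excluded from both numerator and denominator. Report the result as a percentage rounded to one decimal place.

Declined to participate = 14 + 81 = 95
Eligible (known) = 341 + 95 + 134 = 570
e = 570 / (570 + 136) = 570 / 706 = 0.8074

80.7%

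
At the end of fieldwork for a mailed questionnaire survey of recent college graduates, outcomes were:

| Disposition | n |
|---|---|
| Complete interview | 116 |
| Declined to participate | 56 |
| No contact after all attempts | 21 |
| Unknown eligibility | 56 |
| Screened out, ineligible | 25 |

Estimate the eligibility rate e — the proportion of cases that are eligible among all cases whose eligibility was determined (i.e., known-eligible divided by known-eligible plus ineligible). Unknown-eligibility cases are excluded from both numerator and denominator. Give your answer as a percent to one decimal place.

88.5%

Eligible (known): 116 + 56 + 21 = 193
e = 193 / (193 + 25) = 193 / 218 = 0.8853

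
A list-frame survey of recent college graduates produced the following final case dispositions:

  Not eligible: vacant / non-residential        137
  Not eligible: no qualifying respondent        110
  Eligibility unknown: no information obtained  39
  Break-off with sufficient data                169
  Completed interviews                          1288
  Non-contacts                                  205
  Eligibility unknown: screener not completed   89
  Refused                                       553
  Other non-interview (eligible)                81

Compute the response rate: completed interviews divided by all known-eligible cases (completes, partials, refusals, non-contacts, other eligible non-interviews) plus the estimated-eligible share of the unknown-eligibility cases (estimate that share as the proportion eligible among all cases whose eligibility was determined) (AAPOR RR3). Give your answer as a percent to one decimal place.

53.4%

Unknown eligibility = 89 + 39 = 128
Not eligible = 110 + 137 = 247
Num: 1288
Determined eligible: 1288 + 169 + 553 + 205 + 81 = 2296
e = 2296 / (2296 + 247) = 2296 / 2543 = 0.9029
Estimated eligible among unknowns: 0.9029 × 128 = 115.57
Denominator: 2296 + 115.57 = 2411.57
RR3 = 1288 / 2411.57 = 0.5341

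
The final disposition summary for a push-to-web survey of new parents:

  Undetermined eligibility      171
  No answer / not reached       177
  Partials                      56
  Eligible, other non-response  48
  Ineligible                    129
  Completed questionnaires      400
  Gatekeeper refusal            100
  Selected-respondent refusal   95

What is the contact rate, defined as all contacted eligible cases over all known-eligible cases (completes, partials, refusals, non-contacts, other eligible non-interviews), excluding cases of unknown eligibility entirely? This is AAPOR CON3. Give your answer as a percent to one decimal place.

79.8%

Declined to participate = 100 + 95 = 195
Num → 400 + 56 + 195 + 48 = 699
Base → 400 + 56 + 195 + 177 + 48 = 876
CON3 = 699 / 876 = 0.7979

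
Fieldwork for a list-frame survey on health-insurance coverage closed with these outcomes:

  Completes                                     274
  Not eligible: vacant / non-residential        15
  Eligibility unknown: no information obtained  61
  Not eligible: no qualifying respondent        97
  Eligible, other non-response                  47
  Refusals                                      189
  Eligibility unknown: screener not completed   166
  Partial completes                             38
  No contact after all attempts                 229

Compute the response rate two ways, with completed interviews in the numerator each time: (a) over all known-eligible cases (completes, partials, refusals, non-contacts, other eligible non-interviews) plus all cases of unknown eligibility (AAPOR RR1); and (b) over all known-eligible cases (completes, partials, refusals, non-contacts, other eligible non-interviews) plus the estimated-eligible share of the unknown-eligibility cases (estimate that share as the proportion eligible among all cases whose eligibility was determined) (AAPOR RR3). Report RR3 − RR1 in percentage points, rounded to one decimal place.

0.8

Eligibility not determined = 166 + 61 = 227
Out of scope = 97 + 15 = 112
Numerator = 274
Denom = 274 + 38 + 189 + 229 + 47 + 227 = 1004
RR1 = 274 / 1004 = 0.2729
Determined eligible = 274 + 38 + 189 + 229 + 47 = 777
e = 777 / (777 + 112) = 777 / 889 = 0.8740
Estimated eligible among unknowns = 0.8740 × 227 = 198.40
Denom = 777 + 198.40 = 975.40
RR3 = 274 / 975.40 = 0.2809
Difference = 28.09 − 27.29 = 0.80 percentage points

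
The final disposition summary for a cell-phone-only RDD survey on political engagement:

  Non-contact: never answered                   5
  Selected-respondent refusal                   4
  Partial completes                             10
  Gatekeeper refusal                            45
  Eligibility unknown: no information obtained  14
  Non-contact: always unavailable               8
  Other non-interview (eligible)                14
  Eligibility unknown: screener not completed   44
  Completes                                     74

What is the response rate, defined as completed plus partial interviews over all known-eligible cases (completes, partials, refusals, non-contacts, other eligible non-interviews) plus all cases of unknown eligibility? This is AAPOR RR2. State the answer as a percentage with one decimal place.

38.5%

Refused = 45 + 4 = 49
No contact after all attempts = 5 + 8 = 13
Undetermined eligibility = 44 + 14 = 58
Num: 74 + 10 = 84
Base: 74 + 10 + 49 + 13 + 14 + 58 = 218
RR2 = 84 / 218 = 0.3853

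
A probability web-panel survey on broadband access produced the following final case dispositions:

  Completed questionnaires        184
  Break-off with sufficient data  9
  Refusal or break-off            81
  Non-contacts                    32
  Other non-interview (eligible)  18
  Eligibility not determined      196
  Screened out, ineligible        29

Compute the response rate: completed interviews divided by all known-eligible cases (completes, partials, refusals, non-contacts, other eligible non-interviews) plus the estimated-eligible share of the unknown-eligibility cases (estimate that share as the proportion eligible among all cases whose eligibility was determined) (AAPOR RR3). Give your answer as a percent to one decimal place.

Top → 184
Eligible (known) → 184 + 9 + 81 + 32 + 18 = 324
e = 324 / (324 + 29) = 324 / 353 = 0.9178
Eligible share of unknowns → 0.9178 × 196 = 179.89
Denominator → 324 + 179.89 = 503.89
RR3 = 184 / 503.89 = 0.3652

36.5%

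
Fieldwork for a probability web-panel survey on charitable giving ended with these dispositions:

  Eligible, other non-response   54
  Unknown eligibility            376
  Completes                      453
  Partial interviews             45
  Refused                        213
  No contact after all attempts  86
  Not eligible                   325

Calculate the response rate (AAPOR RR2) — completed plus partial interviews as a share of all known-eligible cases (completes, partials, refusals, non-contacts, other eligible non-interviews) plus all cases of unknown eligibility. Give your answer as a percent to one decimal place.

Numerator: 453 + 45 = 498
Denominator: 453 + 45 + 213 + 86 + 54 + 376 = 1227
RR2 = 498 / 1227 = 0.4059

40.6%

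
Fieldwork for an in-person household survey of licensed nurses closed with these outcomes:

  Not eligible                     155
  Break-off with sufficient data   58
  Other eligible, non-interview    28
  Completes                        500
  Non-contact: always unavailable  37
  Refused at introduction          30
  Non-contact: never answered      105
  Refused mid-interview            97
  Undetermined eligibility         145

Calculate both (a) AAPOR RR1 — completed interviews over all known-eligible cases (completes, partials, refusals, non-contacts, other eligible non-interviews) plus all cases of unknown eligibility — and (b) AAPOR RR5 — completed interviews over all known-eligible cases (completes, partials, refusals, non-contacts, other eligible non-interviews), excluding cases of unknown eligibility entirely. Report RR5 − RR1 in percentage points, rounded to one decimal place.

8.5

Refusal or break-off = 30 + 97 = 127
No contact after all attempts = 105 + 37 = 142
Num: 500
Denom: 500 + 58 + 127 + 142 + 28 + 145 = 1000
RR1 = 500 / 1000 = 0.5000
Denom: 500 + 58 + 127 + 142 + 28 = 855
RR5 = 500 / 855 = 0.5848
Difference = 58.48 − 50.00 = 8.48 percentage points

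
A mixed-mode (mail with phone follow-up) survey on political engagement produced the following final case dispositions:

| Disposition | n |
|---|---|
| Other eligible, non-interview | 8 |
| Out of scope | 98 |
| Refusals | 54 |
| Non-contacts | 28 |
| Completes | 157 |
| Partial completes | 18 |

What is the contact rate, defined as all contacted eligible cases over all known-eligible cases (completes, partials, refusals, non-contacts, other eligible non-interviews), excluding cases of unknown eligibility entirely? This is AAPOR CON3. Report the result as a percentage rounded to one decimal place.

89.4%

Numerator → 157 + 18 + 54 + 8 = 237
Base → 157 + 18 + 54 + 28 + 8 = 265
CON3 = 237 / 265 = 0.8943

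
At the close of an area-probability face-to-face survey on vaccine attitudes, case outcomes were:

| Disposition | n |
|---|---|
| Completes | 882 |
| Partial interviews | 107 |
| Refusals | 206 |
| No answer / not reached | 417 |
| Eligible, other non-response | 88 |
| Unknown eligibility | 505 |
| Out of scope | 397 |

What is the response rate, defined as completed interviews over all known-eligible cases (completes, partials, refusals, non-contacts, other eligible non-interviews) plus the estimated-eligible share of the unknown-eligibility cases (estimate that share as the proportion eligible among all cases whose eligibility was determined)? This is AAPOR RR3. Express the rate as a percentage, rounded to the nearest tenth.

41.8%

Num → 882
Known eligible → 882 + 107 + 206 + 417 + 88 = 1700
e = 1700 / (1700 + 397) = 1700 / 2097 = 0.8107
Eligible share of unknowns → 0.8107 × 505 = 409.40
Denominator → 1700 + 409.40 = 2109.40
RR3 = 882 / 2109.40 = 0.4181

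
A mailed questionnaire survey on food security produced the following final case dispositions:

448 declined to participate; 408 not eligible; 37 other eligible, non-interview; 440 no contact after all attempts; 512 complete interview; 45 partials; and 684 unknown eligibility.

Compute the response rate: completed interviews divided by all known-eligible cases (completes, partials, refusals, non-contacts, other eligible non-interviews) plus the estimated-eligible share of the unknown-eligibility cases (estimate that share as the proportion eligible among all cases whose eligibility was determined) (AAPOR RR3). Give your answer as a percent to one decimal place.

Top = 512
Determined eligible = 512 + 45 + 448 + 440 + 37 = 1482
e = 1482 / (1482 + 408) = 1482 / 1890 = 0.7841
Eligible share of unknowns = 0.7841 × 684 = 536.32
Denominator = 1482 + 536.32 = 2018.32
RR3 = 512 / 2018.32 = 0.2537

25.4%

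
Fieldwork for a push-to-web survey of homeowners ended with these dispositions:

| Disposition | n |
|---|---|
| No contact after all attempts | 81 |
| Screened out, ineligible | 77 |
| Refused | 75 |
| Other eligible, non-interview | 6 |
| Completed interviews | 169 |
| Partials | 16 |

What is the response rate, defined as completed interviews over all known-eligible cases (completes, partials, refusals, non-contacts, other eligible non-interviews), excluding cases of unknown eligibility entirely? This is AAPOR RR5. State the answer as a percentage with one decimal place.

48.7%

Num = 169
Denominator = 169 + 16 + 75 + 81 + 6 = 347
RR5 = 169 / 347 = 0.4870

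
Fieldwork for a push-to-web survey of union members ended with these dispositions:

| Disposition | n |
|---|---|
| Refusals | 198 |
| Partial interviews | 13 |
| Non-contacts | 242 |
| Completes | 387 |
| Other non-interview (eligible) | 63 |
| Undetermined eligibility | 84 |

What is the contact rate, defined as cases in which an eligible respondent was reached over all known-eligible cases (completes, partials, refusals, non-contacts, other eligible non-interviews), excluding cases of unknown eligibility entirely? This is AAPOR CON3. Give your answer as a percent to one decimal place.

73.2%

Top = 387 + 13 + 198 + 63 = 661
Denom = 387 + 13 + 198 + 242 + 63 = 903
CON3 = 661 / 903 = 0.7320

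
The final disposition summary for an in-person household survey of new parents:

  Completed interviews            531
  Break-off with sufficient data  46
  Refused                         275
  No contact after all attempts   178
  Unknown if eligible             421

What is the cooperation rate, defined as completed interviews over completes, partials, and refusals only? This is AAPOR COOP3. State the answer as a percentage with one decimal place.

Top: 531
Base: 531 + 46 + 275 = 852
COOP3 = 531 / 852 = 0.6232

62.3%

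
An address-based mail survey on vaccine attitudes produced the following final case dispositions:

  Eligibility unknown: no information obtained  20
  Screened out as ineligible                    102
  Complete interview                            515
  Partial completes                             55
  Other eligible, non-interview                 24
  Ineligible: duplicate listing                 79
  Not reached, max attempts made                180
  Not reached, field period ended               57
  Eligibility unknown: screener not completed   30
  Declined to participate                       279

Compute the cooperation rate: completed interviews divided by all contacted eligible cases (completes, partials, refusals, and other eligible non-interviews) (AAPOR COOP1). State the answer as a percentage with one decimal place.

59.0%

No answer / not reached = 57 + 180 = 237
Unknown if eligible = 30 + 20 = 50
Not eligible = 102 + 79 = 181
Numerator → 515
Denominator → 515 + 55 + 279 + 24 = 873
COOP1 = 515 / 873 = 0.5899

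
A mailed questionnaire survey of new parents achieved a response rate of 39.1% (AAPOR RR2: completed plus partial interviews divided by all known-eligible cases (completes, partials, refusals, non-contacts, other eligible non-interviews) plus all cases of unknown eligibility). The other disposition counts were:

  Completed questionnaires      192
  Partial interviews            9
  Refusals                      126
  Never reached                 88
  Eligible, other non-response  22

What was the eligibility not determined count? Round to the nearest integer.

77

Numerator → 192 + 9 = 201
RR2 = 201 / D = 0.391
D = 201 / 0.391 = 514.1
Rest of base = 437
eligibility not determined = 514.1 − 437 ≈ 77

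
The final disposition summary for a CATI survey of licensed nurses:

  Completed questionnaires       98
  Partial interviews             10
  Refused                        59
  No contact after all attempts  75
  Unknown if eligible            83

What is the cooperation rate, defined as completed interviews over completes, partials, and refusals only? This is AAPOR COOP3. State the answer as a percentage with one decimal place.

58.7%

Num = 98
Denominator = 98 + 10 + 59 = 167
COOP3 = 98 / 167 = 0.5868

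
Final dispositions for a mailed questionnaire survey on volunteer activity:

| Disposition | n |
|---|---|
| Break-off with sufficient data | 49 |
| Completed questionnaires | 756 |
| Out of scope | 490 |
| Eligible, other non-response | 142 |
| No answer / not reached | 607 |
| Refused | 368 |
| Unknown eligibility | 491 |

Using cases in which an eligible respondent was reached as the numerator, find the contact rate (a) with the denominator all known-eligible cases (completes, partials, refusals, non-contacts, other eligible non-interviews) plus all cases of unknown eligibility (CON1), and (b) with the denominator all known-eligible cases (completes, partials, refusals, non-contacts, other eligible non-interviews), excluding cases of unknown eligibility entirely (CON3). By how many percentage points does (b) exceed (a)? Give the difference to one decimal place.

13.9

Top: 756 + 49 + 368 + 142 = 1315
Base: 756 + 49 + 368 + 607 + 142 + 491 = 2413
CON1 = 1315 / 2413 = 0.5450
Base: 756 + 49 + 368 + 607 + 142 = 1922
CON3 = 1315 / 1922 = 0.6842
Difference = 68.42 − 54.50 = 13.92 percentage points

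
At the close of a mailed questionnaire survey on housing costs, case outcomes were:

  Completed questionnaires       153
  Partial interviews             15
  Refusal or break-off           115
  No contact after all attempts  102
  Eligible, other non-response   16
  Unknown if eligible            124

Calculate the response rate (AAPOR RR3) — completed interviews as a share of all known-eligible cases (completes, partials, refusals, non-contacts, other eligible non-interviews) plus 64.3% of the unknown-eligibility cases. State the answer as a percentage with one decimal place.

Num → 153
Known eligible → 153 + 15 + 115 + 102 + 16 = 401
Estimated eligible among unknowns → 0.6430 × 124 = 79.73
Denominator → 401 + 79.73 = 480.73
RR3 = 153 / 480.73 = 0.3183

31.8%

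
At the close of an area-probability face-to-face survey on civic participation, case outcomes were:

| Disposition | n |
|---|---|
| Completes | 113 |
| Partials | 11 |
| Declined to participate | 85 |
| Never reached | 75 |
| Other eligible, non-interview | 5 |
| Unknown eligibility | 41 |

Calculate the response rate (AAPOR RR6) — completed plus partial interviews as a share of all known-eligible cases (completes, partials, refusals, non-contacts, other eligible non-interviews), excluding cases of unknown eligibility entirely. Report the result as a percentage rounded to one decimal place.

Top → 113 + 11 = 124
Denominator → 113 + 11 + 85 + 75 + 5 = 289
RR6 = 124 / 289 = 0.4291

42.9%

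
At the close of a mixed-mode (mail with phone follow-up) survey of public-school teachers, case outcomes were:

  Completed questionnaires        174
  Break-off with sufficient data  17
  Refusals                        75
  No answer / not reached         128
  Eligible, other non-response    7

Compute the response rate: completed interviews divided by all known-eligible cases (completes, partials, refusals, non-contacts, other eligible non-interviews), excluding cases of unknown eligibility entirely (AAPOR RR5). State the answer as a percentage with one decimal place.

43.4%

Numerator → 174
Base → 174 + 17 + 75 + 128 + 7 = 401
RR5 = 174 / 401 = 0.4339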